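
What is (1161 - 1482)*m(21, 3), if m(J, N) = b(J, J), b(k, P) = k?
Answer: -6741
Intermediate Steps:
m(J, N) = J
(1161 - 1482)*m(21, 3) = (1161 - 1482)*21 = -321*21 = -6741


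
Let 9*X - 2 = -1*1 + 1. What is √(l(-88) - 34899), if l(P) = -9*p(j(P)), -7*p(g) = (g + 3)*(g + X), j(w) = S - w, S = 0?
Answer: I*√24577 ≈ 156.77*I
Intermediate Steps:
X = 2/9 (X = 2/9 + (-1*1 + 1)/9 = 2/9 + (-1 + 1)/9 = 2/9 + (⅑)*0 = 2/9 + 0 = 2/9 ≈ 0.22222)
j(w) = -w (j(w) = 0 - w = -w)
p(g) = -(3 + g)*(2/9 + g)/7 (p(g) = -(g + 3)*(g + 2/9)/7 = -(3 + g)*(2/9 + g)/7)
l(P) = 6/7 - 29*P/7 + 9*P²/7 (l(P) = -9*(-2/21 - (-29)*P/63 - P²/7) = -9*(-2/21 + 29*P/63 - P²/7) = -9*(-2/21 - P²/7 + 29*P/63) = 6/7 - 29*P/7 + 9*P²/7)
√(l(-88) - 34899) = √((6/7 - 29/7*(-88) + (9/7)*(-88)²) - 34899) = √((6/7 + 2552/7 + (9/7)*7744) - 34899) = √((6/7 + 2552/7 + 69696/7) - 34899) = √(10322 - 34899) = √(-24577) = I*√24577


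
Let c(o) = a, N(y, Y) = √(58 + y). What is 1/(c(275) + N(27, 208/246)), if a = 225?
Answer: 45/10108 - √85/50540 ≈ 0.0042695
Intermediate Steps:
c(o) = 225
1/(c(275) + N(27, 208/246)) = 1/(225 + √(58 + 27)) = 1/(225 + √85)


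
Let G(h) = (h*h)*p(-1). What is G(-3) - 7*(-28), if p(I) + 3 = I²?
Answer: 178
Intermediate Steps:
p(I) = -3 + I²
G(h) = -2*h² (G(h) = (h*h)*(-3 + (-1)²) = h²*(-3 + 1) = h²*(-2) = -2*h²)
G(-3) - 7*(-28) = -2*(-3)² - 7*(-28) = -2*9 + 196 = -18 + 196 = 178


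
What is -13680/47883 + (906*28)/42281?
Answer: 212097288/674847041 ≈ 0.31429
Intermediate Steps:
-13680/47883 + (906*28)/42281 = -13680*1/47883 + 25368*(1/42281) = -4560/15961 + 25368/42281 = 212097288/674847041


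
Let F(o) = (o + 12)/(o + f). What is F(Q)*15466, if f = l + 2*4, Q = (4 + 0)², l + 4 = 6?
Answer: 216524/13 ≈ 16656.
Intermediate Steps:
l = 2 (l = -4 + 6 = 2)
Q = 16 (Q = 4² = 16)
f = 10 (f = 2 + 2*4 = 2 + 8 = 10)
F(o) = (12 + o)/(10 + o) (F(o) = (o + 12)/(o + 10) = (12 + o)/(10 + o))
F(Q)*15466 = ((12 + 16)/(10 + 16))*15466 = (28/26)*15466 = ((1/26)*28)*15466 = (14/13)*15466 = 216524/13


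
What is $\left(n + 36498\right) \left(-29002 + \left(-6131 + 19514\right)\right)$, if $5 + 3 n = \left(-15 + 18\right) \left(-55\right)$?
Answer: $- \frac{1707531556}{3} \approx -5.6918 \cdot 10^{8}$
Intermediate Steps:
$n = - \frac{170}{3}$ ($n = - \frac{5}{3} + \frac{\left(-15 + 18\right) \left(-55\right)}{3} = - \frac{5}{3} + \frac{3 \left(-55\right)}{3} = - \frac{5}{3} + \frac{1}{3} \left(-165\right) = - \frac{5}{3} - 55 = - \frac{170}{3} \approx -56.667$)
$\left(n + 36498\right) \left(-29002 + \left(-6131 + 19514\right)\right) = \left(- \frac{170}{3} + 36498\right) \left(-29002 + \left(-6131 + 19514\right)\right) = \frac{109324 \left(-29002 + 13383\right)}{3} = \frac{109324}{3} \left(-15619\right) = - \frac{1707531556}{3}$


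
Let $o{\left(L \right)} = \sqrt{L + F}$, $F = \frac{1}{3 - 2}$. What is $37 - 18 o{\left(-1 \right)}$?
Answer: $37$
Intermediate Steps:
$F = 1$ ($F = 1^{-1} = 1$)
$o{\left(L \right)} = \sqrt{1 + L}$ ($o{\left(L \right)} = \sqrt{L + 1} = \sqrt{1 + L}$)
$37 - 18 o{\left(-1 \right)} = 37 - 18 \sqrt{1 - 1} = 37 - 18 \sqrt{0} = 37 - 0 = 37 + 0 = 37$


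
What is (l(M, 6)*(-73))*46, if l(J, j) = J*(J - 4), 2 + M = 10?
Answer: -107456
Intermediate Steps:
M = 8 (M = -2 + 10 = 8)
l(J, j) = J*(-4 + J)
(l(M, 6)*(-73))*46 = ((8*(-4 + 8))*(-73))*46 = ((8*4)*(-73))*46 = (32*(-73))*46 = -2336*46 = -107456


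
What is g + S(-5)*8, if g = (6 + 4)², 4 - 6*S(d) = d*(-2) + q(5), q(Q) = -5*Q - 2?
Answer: 128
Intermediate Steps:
q(Q) = -2 - 5*Q
S(d) = 31/6 + d/3 (S(d) = ⅔ - (d*(-2) + (-2 - 5*5))/6 = ⅔ - (-2*d + (-2 - 25))/6 = ⅔ - (-2*d - 27)/6 = ⅔ - (-27 - 2*d)/6 = ⅔ + (9/2 + d/3) = 31/6 + d/3)
g = 100 (g = 10² = 100)
g + S(-5)*8 = 100 + (31/6 + (⅓)*(-5))*8 = 100 + (31/6 - 5/3)*8 = 100 + (7/2)*8 = 100 + 28 = 128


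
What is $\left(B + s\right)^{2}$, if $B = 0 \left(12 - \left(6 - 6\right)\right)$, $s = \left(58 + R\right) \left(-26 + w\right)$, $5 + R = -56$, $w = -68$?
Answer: $79524$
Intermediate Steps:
$R = -61$ ($R = -5 - 56 = -61$)
$s = 282$ ($s = \left(58 - 61\right) \left(-26 - 68\right) = \left(-3\right) \left(-94\right) = 282$)
$B = 0$ ($B = 0 \left(12 - 0\right) = 0 \left(12 + 0\right) = 0 \cdot 12 = 0$)
$\left(B + s\right)^{2} = \left(0 + 282\right)^{2} = 282^{2} = 79524$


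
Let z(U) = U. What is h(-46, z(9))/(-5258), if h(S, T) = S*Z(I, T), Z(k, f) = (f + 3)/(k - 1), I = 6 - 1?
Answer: 69/2629 ≈ 0.026246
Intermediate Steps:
I = 5
Z(k, f) = (3 + f)/(-1 + k)
h(S, T) = S*(3/4 + T/4) (h(S, T) = S*((3 + T)/(-1 + 5)) = S*((3 + T)/4) = S*(3/4 + T/4))
h(-46, z(9))/(-5258) = ((1/4)*(-46)*(3 + 9))/(-5258) = ((1/4)*(-46)*12)*(-1/5258) = -138*(-1/5258) = 69/2629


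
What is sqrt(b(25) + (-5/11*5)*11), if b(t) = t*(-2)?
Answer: 5*I*sqrt(3) ≈ 8.6602*I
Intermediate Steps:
b(t) = -2*t
sqrt(b(25) + (-5/11*5)*11) = sqrt(-2*25 + (-5/11*5)*11) = sqrt(-50 + (-5*1/11*5)*11) = sqrt(-50 - 5/11*5*11) = sqrt(-50 - 25/11*11) = sqrt(-50 - 25) = sqrt(-75) = 5*I*sqrt(3)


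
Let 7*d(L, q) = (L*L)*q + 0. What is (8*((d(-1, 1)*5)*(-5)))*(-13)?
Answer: 2600/7 ≈ 371.43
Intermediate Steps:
d(L, q) = q*L**2/7 (d(L, q) = ((L*L)*q + 0)/7 = (L**2*q + 0)/7 = (q*L**2 + 0)/7 = (q*L**2)/7 = q*L**2/7)
(8*((d(-1, 1)*5)*(-5)))*(-13) = (8*((((1/7)*1*(-1)**2)*5)*(-5)))*(-13) = (8*((((1/7)*1*1)*5)*(-5)))*(-13) = (8*(((1/7)*5)*(-5)))*(-13) = (8*((5/7)*(-5)))*(-13) = (8*(-25/7))*(-13) = -200/7*(-13) = 2600/7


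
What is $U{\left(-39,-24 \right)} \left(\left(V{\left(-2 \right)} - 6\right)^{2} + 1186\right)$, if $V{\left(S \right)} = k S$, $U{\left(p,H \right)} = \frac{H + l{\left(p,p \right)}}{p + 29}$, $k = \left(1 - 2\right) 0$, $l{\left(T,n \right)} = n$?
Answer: $\frac{38493}{5} \approx 7698.6$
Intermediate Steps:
$k = 0$ ($k = \left(-1\right) 0 = 0$)
$U{\left(p,H \right)} = \frac{H + p}{29 + p}$ ($U{\left(p,H \right)} = \frac{H + p}{p + 29} = \frac{H + p}{29 + p}$)
$V{\left(S \right)} = 0$ ($V{\left(S \right)} = 0 S = 0$)
$U{\left(-39,-24 \right)} \left(\left(V{\left(-2 \right)} - 6\right)^{2} + 1186\right) = \frac{-24 - 39}{29 - 39} \left(\left(0 - 6\right)^{2} + 1186\right) = \frac{1}{-10} \left(-63\right) \left(\left(-6\right)^{2} + 1186\right) = \left(- \frac{1}{10}\right) \left(-63\right) \left(36 + 1186\right) = \frac{63}{10} \cdot 1222 = \frac{38493}{5}$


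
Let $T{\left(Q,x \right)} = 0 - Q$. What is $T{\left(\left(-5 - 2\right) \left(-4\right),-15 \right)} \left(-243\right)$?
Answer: $6804$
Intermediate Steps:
$T{\left(Q,x \right)} = - Q$
$T{\left(\left(-5 - 2\right) \left(-4\right),-15 \right)} \left(-243\right) = - \left(-5 - 2\right) \left(-4\right) \left(-243\right) = - \left(-7\right) \left(-4\right) \left(-243\right) = \left(-1\right) 28 \left(-243\right) = \left(-28\right) \left(-243\right) = 6804$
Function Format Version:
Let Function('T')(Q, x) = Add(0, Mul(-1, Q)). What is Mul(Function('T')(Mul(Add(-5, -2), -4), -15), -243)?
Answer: 6804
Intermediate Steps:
Function('T')(Q, x) = Mul(-1, Q)
Mul(Function('T')(Mul(Add(-5, -2), -4), -15), -243) = Mul(Mul(-1, Mul(Add(-5, -2), -4)), -243) = Mul(Mul(-1, Mul(-7, -4)), -243) = Mul(Mul(-1, 28), -243) = Mul(-28, -243) = 6804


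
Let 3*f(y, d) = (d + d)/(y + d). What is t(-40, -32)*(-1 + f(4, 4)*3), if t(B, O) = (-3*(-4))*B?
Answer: 0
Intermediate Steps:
f(y, d) = 2*d/(3*(d + y)) (f(y, d) = ((d + d)/(y + d))/3 = ((2*d)/(d + y))/3 = (2*d/(d + y))/3 = 2*d/(3*(d + y)))
t(B, O) = 12*B
t(-40, -32)*(-1 + f(4, 4)*3) = (12*(-40))*(-1 + ((⅔)*4/(4 + 4))*3) = -480*(-1 + ((⅔)*4/8)*3) = -480*(-1 + ((⅔)*4*(⅛))*3) = -480*(-1 + (⅓)*3) = -480*(-1 + 1) = -480*0 = 0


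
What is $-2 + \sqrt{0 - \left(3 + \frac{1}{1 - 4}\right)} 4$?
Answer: $-2 + \frac{8 i \sqrt{6}}{3} \approx -2.0 + 6.532 i$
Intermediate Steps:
$-2 + \sqrt{0 - \left(3 + \frac{1}{1 - 4}\right)} 4 = -2 + \sqrt{0 + \left(- \frac{1}{-3} + 3 \left(-1\right)\right)} 4 = -2 + \sqrt{0 - \frac{8}{3}} \cdot 4 = -2 + \sqrt{- \frac{8}{3}} \cdot 4 = -2 + \frac{2 i \sqrt{6}}{3} \cdot 4 = -2 + \frac{8 i \sqrt{6}}{3}$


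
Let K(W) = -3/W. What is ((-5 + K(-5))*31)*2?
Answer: -1364/5 ≈ -272.80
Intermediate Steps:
((-5 + K(-5))*31)*2 = ((-5 - 3/(-5))*31)*2 = ((-5 - 3*(-1/5))*31)*2 = ((-5 + 3/5)*31)*2 = -22/5*31*2 = -682/5*2 = -1364/5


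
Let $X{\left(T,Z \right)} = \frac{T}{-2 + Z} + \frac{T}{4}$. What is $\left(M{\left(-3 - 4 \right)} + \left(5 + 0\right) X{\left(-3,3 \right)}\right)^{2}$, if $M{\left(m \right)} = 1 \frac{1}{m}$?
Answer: $\frac{279841}{784} \approx 356.94$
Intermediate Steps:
$X{\left(T,Z \right)} = \frac{T}{4} + \frac{T}{-2 + Z}$ ($X{\left(T,Z \right)} = \frac{T}{-2 + Z} + T \frac{1}{4} = \frac{T}{-2 + Z} + \frac{T}{4} = \frac{T}{4} + \frac{T}{-2 + Z}$)
$M{\left(m \right)} = \frac{1}{m}$
$\left(M{\left(-3 - 4 \right)} + \left(5 + 0\right) X{\left(-3,3 \right)}\right)^{2} = \left(\frac{1}{-3 - 4} + \left(5 + 0\right) \frac{1}{4} \left(-3\right) \frac{1}{-2 + 3} \left(2 + 3\right)\right)^{2} = \left(\frac{1}{-3 - 4} + 5 \cdot \frac{1}{4} \left(-3\right) 1^{-1} \cdot 5\right)^{2} = \left(\frac{1}{-7} + 5 \cdot \frac{1}{4} \left(-3\right) 1 \cdot 5\right)^{2} = \left(- \frac{1}{7} + 5 \left(- \frac{15}{4}\right)\right)^{2} = \left(- \frac{1}{7} - \frac{75}{4}\right)^{2} = \left(- \frac{529}{28}\right)^{2} = \frac{279841}{784}$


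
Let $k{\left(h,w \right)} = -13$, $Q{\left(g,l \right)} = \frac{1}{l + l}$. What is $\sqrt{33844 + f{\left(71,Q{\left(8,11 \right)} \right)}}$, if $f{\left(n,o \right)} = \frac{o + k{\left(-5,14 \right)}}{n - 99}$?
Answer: $\frac{\sqrt{3210621106}}{308} \approx 183.97$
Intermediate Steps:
$Q{\left(g,l \right)} = \frac{1}{2 l}$
$f{\left(n,o \right)} = \frac{-13 + o}{-99 + n}$ ($f{\left(n,o \right)} = \frac{o - 13}{n - 99} = \frac{-13 + o}{-99 + n}$)
$\sqrt{33844 + f{\left(71,Q{\left(8,11 \right)} \right)}} = \sqrt{33844 + \frac{-13 + \frac{1}{2 \cdot 11}}{-99 + 71}} = \sqrt{33844 + \frac{-13 + \frac{1}{2} \cdot \frac{1}{11}}{-28}} = \sqrt{33844 - \frac{-13 + \frac{1}{22}}{28}} = \sqrt{33844 - - \frac{285}{616}} = \sqrt{33844 + \frac{285}{616}} = \sqrt{\frac{20848189}{616}} = \frac{\sqrt{3210621106}}{308}$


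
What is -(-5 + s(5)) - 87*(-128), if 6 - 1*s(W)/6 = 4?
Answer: 11129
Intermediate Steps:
s(W) = 12 (s(W) = 36 - 6*4 = 36 - 24 = 12)
-(-5 + s(5)) - 87*(-128) = -(-5 + 12) - 87*(-128) = -1*7 + 11136 = -7 + 11136 = 11129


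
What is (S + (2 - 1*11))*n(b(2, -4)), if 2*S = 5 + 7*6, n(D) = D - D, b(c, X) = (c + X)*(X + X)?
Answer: 0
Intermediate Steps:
b(c, X) = 2*X*(X + c) (b(c, X) = (X + c)*(2*X) = 2*X*(X + c))
n(D) = 0
S = 47/2 (S = (5 + 7*6)/2 = (5 + 42)/2 = (1/2)*47 = 47/2 ≈ 23.500)
(S + (2 - 1*11))*n(b(2, -4)) = (47/2 + (2 - 1*11))*0 = (47/2 + (2 - 11))*0 = (47/2 - 9)*0 = (29/2)*0 = 0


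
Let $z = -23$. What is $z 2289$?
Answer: $-52647$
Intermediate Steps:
$z 2289 = \left(-23\right) 2289 = -52647$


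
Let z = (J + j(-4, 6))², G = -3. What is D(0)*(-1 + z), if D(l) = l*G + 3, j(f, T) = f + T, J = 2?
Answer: 45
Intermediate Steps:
j(f, T) = T + f
D(l) = 3 - 3*l (D(l) = l*(-3) + 3 = -3*l + 3 = 3 - 3*l)
z = 16 (z = (2 + (6 - 4))² = (2 + 2)² = 4² = 16)
D(0)*(-1 + z) = (3 - 3*0)*(-1 + 16) = (3 + 0)*15 = 3*15 = 45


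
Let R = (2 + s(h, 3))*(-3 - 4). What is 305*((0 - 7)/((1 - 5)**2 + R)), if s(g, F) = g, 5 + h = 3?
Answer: -2135/16 ≈ -133.44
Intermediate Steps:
h = -2 (h = -5 + 3 = -2)
R = 0 (R = (2 - 2)*(-3 - 4) = 0*(-7) = 0)
305*((0 - 7)/((1 - 5)**2 + R)) = 305*((0 - 7)/((1 - 5)**2 + 0)) = 305*(-7/((-4)**2 + 0)) = 305*(-7/(16 + 0)) = 305*(-7/16) = -2135/16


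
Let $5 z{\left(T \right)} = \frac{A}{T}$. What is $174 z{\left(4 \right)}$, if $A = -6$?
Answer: $- \frac{261}{5} \approx -52.2$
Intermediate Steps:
$z{\left(T \right)} = - \frac{6}{5 T}$ ($z{\left(T \right)} = \frac{\left(-6\right) \frac{1}{T}}{5} = - \frac{6}{5 T}$)
$174 z{\left(4 \right)} = 174 \left(- \frac{6}{5 \cdot 4}\right) = 174 \left(\left(- \frac{6}{5}\right) \frac{1}{4}\right) = 174 \left(- \frac{3}{10}\right) = - \frac{261}{5}$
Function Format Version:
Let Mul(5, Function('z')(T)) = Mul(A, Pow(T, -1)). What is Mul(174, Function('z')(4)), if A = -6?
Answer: Rational(-261, 5) ≈ -52.200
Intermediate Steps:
Function('z')(T) = Mul(Rational(-6, 5), Pow(T, -1)) (Function('z')(T) = Mul(Rational(1, 5), Mul(-6, Pow(T, -1))) = Mul(Rational(-6, 5), Pow(T, -1)))
Mul(174, Function('z')(4)) = Mul(174, Mul(Rational(-6, 5), Pow(4, -1))) = Mul(174, Mul(Rational(-6, 5), Rational(1, 4))) = Mul(174, Rational(-3, 10)) = Rational(-261, 5)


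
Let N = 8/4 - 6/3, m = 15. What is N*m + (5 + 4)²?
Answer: 81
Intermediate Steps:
N = 0 (N = 8*(¼) - 6*⅓ = 2 - 2 = 0)
N*m + (5 + 4)² = 0*15 + (5 + 4)² = 0 + 9² = 0 + 81 = 81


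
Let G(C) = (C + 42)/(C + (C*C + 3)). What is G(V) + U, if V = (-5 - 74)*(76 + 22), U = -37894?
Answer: -90840747610/2397233 ≈ -37894.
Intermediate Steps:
V = -7742 (V = -79*98 = -7742)
G(C) = (42 + C)/(3 + C + C²) (G(C) = (42 + C)/(C + (C² + 3)) = (42 + C)/(C + (3 + C²)) = (42 + C)/(3 + C + C²))
G(V) + U = (42 - 7742)/(3 - 7742 + (-7742)²) - 37894 = -7700/(3 - 7742 + 59938564) - 37894 = -7700/59930825 - 37894 = (1/59930825)*(-7700) - 37894 = -308/2397233 - 37894 = -90840747610/2397233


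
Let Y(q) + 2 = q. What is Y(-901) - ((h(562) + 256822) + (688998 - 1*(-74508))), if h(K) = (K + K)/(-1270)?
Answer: -648481123/635 ≈ -1.0212e+6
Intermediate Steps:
Y(q) = -2 + q
h(K) = -K/635 (h(K) = (2*K)*(-1/1270) = -K/635)
Y(-901) - ((h(562) + 256822) + (688998 - 1*(-74508))) = (-2 - 901) - ((-1/635*562 + 256822) + (688998 - 1*(-74508))) = -903 - ((-562/635 + 256822) + (688998 + 74508)) = -903 - (163081408/635 + 763506) = -903 - 1*647907718/635 = -903 - 647907718/635 = -648481123/635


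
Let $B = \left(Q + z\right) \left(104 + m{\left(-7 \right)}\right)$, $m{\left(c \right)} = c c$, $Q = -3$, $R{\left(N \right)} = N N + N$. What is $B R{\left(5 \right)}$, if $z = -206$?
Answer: $-959310$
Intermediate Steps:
$R{\left(N \right)} = N + N^{2}$ ($R{\left(N \right)} = N^{2} + N = N + N^{2}$)
$m{\left(c \right)} = c^{2}$
$B = -31977$ ($B = \left(-3 - 206\right) \left(104 + \left(-7\right)^{2}\right) = - 209 \left(104 + 49\right) = \left(-209\right) 153 = -31977$)
$B R{\left(5 \right)} = - 31977 \cdot 5 \left(1 + 5\right) = - 31977 \cdot 5 \cdot 6 = \left(-31977\right) 30 = -959310$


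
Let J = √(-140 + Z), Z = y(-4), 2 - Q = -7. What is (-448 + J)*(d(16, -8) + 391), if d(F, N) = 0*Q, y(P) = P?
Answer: -175168 + 4692*I ≈ -1.7517e+5 + 4692.0*I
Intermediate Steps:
Q = 9 (Q = 2 - 1*(-7) = 2 + 7 = 9)
Z = -4
d(F, N) = 0 (d(F, N) = 0*9 = 0)
J = 12*I (J = √(-140 - 4) = √(-144) = 12*I ≈ 12.0*I)
(-448 + J)*(d(16, -8) + 391) = (-448 + 12*I)*(0 + 391) = (-448 + 12*I)*391 = -175168 + 4692*I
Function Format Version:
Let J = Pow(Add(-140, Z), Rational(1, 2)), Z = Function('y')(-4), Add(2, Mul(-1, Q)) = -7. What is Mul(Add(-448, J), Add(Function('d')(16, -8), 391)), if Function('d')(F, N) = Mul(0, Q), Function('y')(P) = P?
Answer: Add(-175168, Mul(4692, I)) ≈ Add(-1.7517e+5, Mul(4692.0, I))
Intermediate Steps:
Q = 9 (Q = Add(2, Mul(-1, -7)) = Add(2, 7) = 9)
Z = -4
Function('d')(F, N) = 0 (Function('d')(F, N) = Mul(0, 9) = 0)
J = Mul(12, I) (J = Pow(Add(-140, -4), Rational(1, 2)) = Pow(-144, Rational(1, 2)) = Mul(12, I) ≈ Mul(12.000, I))
Mul(Add(-448, J), Add(Function('d')(16, -8), 391)) = Mul(Add(-448, Mul(12, I)), Add(0, 391)) = Mul(Add(-448, Mul(12, I)), 391) = Add(-175168, Mul(4692, I))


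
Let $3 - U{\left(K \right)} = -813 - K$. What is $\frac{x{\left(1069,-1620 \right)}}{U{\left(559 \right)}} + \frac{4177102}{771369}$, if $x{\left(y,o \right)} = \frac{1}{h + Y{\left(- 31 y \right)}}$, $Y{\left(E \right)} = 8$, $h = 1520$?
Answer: $\frac{8776092073369}{1620646269000} \approx 5.4152$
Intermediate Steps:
$U{\left(K \right)} = 816 + K$ ($U{\left(K \right)} = 3 - \left(-813 - K\right) = 3 + \left(813 + K\right) = 816 + K$)
$x{\left(y,o \right)} = \frac{1}{1528}$ ($x{\left(y,o \right)} = \frac{1}{1520 + 8} = \frac{1}{1528}$)
$\frac{x{\left(1069,-1620 \right)}}{U{\left(559 \right)}} + \frac{4177102}{771369} = \frac{1}{1528 \left(816 + 559\right)} + \frac{4177102}{771369} = \frac{1}{1528 \cdot 1375} + 4177102 \cdot \frac{1}{771369} = \frac{1}{1528} \cdot \frac{1}{1375} + \frac{4177102}{771369} = \frac{1}{2101000} + \frac{4177102}{771369} = \frac{8776092073369}{1620646269000}$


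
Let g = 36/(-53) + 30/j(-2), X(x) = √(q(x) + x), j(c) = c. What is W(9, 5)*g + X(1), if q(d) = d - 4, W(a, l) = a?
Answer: -7479/53 + I*√2 ≈ -141.11 + 1.4142*I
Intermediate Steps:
q(d) = -4 + d
X(x) = √(-4 + 2*x) (X(x) = √((-4 + x) + x) = √(-4 + 2*x))
g = -831/53 (g = 36/(-53) + 30/(-2) = 36*(-1/53) + 30*(-½) = -36/53 - 15 = -831/53 ≈ -15.679)
W(9, 5)*g + X(1) = 9*(-831/53) + √(-4 + 2*1) = -7479/53 + √(-4 + 2) = -7479/53 + √(-2) = -7479/53 + I*√2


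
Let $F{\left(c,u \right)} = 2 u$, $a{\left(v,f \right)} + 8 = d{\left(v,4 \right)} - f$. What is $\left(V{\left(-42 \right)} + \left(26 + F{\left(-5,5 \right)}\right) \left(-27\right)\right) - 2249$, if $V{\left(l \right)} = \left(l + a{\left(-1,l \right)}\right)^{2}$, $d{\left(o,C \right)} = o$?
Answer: $-3140$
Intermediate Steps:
$a{\left(v,f \right)} = -8 + v - f$ ($a{\left(v,f \right)} = -8 - \left(f - v\right) = -8 + v - f$)
$V{\left(l \right)} = 81$ ($V{\left(l \right)} = \left(l - \left(9 + l\right)\right)^{2} = \left(-9\right)^{2} = 81$)
$\left(V{\left(-42 \right)} + \left(26 + F{\left(-5,5 \right)}\right) \left(-27\right)\right) - 2249 = \left(81 + \left(26 + 2 \cdot 5\right) \left(-27\right)\right) - 2249 = \left(81 + \left(26 + 10\right) \left(-27\right)\right) - 2249 = \left(81 + 36 \left(-27\right)\right) - 2249 = \left(81 - 972\right) - 2249 = -891 - 2249 = -3140$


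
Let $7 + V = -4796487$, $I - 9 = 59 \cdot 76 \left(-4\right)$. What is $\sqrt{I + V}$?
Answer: $i \sqrt{4814421} \approx 2194.2 i$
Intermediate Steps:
$I = -17927$ ($I = 9 + 59 \cdot 76 \left(-4\right) = 9 + 4484 \left(-4\right) = 9 - 17936 = -17927$)
$V = -4796494$ ($V = -7 - 4796487 = -4796494$)
$\sqrt{I + V} = \sqrt{-17927 - 4796494} = \sqrt{-4814421} = i \sqrt{4814421}$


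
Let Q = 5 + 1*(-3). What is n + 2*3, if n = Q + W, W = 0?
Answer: 8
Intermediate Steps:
Q = 2 (Q = 5 - 3 = 2)
n = 2 (n = 2 + 0 = 2)
n + 2*3 = 2 + 2*3 = 2 + 6 = 8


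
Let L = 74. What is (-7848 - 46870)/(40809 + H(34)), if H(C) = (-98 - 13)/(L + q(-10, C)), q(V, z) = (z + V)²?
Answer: -35566700/26525739 ≈ -1.3408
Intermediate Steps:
q(V, z) = (V + z)²
H(C) = -111/(74 + (-10 + C)²) (H(C) = (-98 - 13)/(74 + (-10 + C)²) = -111/(74 + (-10 + C)²))
(-7848 - 46870)/(40809 + H(34)) = (-7848 - 46870)/(40809 - 111/(74 + (-10 + 34)²)) = -54718/(40809 - 111/(74 + 24²)) = -54718/(40809 - 111/(74 + 576)) = -54718/(40809 - 111/650) = -54718/26525739/650 = -54718*650/26525739 = -35566700/26525739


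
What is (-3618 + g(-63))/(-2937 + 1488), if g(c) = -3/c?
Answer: 75977/30429 ≈ 2.4969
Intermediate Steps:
(-3618 + g(-63))/(-2937 + 1488) = (-3618 - 3/(-63))/(-2937 + 1488) = (-3618 - 3*(-1/63))/(-1449) = (-3618 + 1/21)*(-1/1449) = -75977/21*(-1/1449) = 75977/30429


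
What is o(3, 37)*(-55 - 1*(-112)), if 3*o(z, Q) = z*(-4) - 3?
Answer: -285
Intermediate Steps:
o(z, Q) = -1 - 4*z/3 (o(z, Q) = (z*(-4) - 3)/3 = (-4*z - 3)/3 = (-3 - 4*z)/3 = -1 - 4*z/3)
o(3, 37)*(-55 - 1*(-112)) = (-1 - 4/3*3)*(-55 - 1*(-112)) = (-1 - 4)*(-55 + 112) = -5*57 = -285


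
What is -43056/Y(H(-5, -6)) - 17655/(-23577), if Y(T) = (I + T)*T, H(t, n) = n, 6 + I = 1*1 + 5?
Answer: -9393479/7859 ≈ -1195.3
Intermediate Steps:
I = 0 (I = -6 + (1*1 + 5) = -6 + (1 + 5) = -6 + 6 = 0)
Y(T) = T² (Y(T) = (0 + T)*T = T*T = T²)
-43056/Y(H(-5, -6)) - 17655/(-23577) = -43056/((-6)²) - 17655/(-23577) = -43056/36 - 17655*(-1/23577) = -43056*1/36 + 5885/7859 = -1196 + 5885/7859 = -9393479/7859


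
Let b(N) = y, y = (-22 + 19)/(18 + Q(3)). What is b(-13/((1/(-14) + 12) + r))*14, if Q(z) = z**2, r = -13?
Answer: -14/9 ≈ -1.5556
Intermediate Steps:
y = -1/9 (y = (-22 + 19)/(18 + 3**2) = -3/(18 + 9) = -3/27 = -3*1/27 = -1/9 ≈ -0.11111)
b(N) = -1/9
b(-13/((1/(-14) + 12) + r))*14 = -1/9*14 = -14/9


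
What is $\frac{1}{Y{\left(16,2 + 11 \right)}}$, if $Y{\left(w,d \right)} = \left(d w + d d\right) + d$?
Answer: $\frac{1}{390} \approx 0.0025641$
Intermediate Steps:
$Y{\left(w,d \right)} = d + d^{2} + d w$ ($Y{\left(w,d \right)} = \left(d w + d^{2}\right) + d = \left(d^{2} + d w\right) + d = d + d^{2} + d w$)
$\frac{1}{Y{\left(16,2 + 11 \right)}} = \frac{1}{\left(2 + 11\right) \left(1 + \left(2 + 11\right) + 16\right)} = \frac{1}{13 \left(1 + 13 + 16\right)} = \frac{1}{13 \cdot 30} = \frac{1}{390}$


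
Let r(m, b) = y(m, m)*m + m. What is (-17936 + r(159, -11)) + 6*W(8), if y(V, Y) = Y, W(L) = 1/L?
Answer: 30019/4 ≈ 7504.8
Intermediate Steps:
r(m, b) = m + m² (r(m, b) = m*m + m = m² + m = m + m²)
(-17936 + r(159, -11)) + 6*W(8) = (-17936 + 159*(1 + 159)) + 6/8 = (-17936 + 159*160) + 6*(⅛) = (-17936 + 25440) + ¾ = 7504 + ¾ = 30019/4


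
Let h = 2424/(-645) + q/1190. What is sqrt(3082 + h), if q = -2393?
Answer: sqrt(8054707412290)/51170 ≈ 55.464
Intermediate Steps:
h = -295203/51170 (h = 2424/(-645) - 2393/1190 = 2424*(-1/645) - 2393*1/1190 = -808/215 - 2393/1190 = -295203/51170 ≈ -5.7691)
sqrt(3082 + h) = sqrt(3082 - 295203/51170) = sqrt(157410737/51170) = sqrt(8054707412290)/51170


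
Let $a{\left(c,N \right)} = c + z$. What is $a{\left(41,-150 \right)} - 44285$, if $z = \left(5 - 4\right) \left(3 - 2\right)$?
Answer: $-44243$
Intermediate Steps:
$z = 1$ ($z = 1 \left(3 - 2\right) = 1 \cdot 1 = 1$)
$a{\left(c,N \right)} = 1 + c$ ($a{\left(c,N \right)} = c + 1 = 1 + c$)
$a{\left(41,-150 \right)} - 44285 = \left(1 + 41\right) - 44285 = 42 - 44285 = -44243$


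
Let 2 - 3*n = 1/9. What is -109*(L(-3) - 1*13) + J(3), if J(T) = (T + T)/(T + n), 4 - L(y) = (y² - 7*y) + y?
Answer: 192357/49 ≈ 3925.7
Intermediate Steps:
L(y) = 4 - y² + 6*y (L(y) = 4 - ((y² - 7*y) + y) = 4 - (y² - 6*y) = 4 + (-y² + 6*y) = 4 - y² + 6*y)
n = 17/27 (n = ⅔ - ⅓/9 = ⅔ - ⅓*⅑ = ⅔ - 1/27 = 17/27 ≈ 0.62963)
J(T) = 2*T/(17/27 + T) (J(T) = (T + T)/(T + 17/27) = (2*T)/(17/27 + T) = 2*T/(17/27 + T))
-109*(L(-3) - 1*13) + J(3) = -109*((4 - 1*(-3)² + 6*(-3)) - 1*13) + 54*3/(17 + 27*3) = -109*((4 - 1*9 - 18) - 13) + 54*3/(17 + 81) = -109*((4 - 9 - 18) - 13) + 54*3/98 = -109*(-23 - 13) + 54*3*(1/98) = -109*(-36) + 81/49 = 3924 + 81/49 = 192357/49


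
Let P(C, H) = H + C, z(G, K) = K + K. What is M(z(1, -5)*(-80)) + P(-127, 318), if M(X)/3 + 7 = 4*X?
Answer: 9770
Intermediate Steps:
z(G, K) = 2*K
M(X) = -21 + 12*X (M(X) = -21 + 3*(4*X) = -21 + 12*X)
P(C, H) = C + H
M(z(1, -5)*(-80)) + P(-127, 318) = (-21 + 12*((2*(-5))*(-80))) + (-127 + 318) = (-21 + 12*(-10*(-80))) + 191 = (-21 + 12*800) + 191 = (-21 + 9600) + 191 = 9579 + 191 = 9770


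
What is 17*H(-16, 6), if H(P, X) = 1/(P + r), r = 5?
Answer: -17/11 ≈ -1.5455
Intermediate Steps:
H(P, X) = 1/(5 + P) (H(P, X) = 1/(P + 5) = 1/(5 + P))
17*H(-16, 6) = 17/(5 - 16) = 17/(-11) = 17*(-1/11) = -17/11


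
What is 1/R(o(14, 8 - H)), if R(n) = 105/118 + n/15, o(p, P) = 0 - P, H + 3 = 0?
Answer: 1770/277 ≈ 6.3899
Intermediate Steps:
H = -3 (H = -3 + 0 = -3)
o(p, P) = -P
R(n) = 105/118 + n/15 (R(n) = 105*(1/118) + n*(1/15) = 105/118 + n/15)
1/R(o(14, 8 - H)) = 1/(105/118 + (-(8 - 1*(-3)))/15) = 1/(105/118 + (-(8 + 3))/15) = 1/(105/118 + (-1*11)/15) = 1/(105/118 + (1/15)*(-11)) = 1/(105/118 - 11/15) = 1/(277/1770) = 1770/277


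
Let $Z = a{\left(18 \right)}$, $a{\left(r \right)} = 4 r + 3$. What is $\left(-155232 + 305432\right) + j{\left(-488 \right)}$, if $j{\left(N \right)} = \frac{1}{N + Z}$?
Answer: $\frac{62032599}{413} \approx 1.502 \cdot 10^{5}$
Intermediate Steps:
$a{\left(r \right)} = 3 + 4 r$
$Z = 75$ ($Z = 3 + 4 \cdot 18 = 3 + 72 = 75$)
$j{\left(N \right)} = \frac{1}{75 + N}$ ($j{\left(N \right)} = \frac{1}{N + 75} = \frac{1}{75 + N}$)
$\left(-155232 + 305432\right) + j{\left(-488 \right)} = \left(-155232 + 305432\right) + \frac{1}{75 - 488} = 150200 + \frac{1}{-413} = 150200 - \frac{1}{413} = \frac{62032599}{413}$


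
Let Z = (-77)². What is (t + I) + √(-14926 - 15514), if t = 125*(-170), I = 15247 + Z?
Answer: -74 + 2*I*√7610 ≈ -74.0 + 174.47*I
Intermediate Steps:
Z = 5929
I = 21176 (I = 15247 + 5929 = 21176)
t = -21250
(t + I) + √(-14926 - 15514) = (-21250 + 21176) + √(-14926 - 15514) = -74 + √(-30440) = -74 + 2*I*√7610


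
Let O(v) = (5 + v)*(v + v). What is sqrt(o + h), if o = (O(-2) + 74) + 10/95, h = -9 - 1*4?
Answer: sqrt(17727)/19 ≈ 7.0075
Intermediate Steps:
O(v) = 2*v*(5 + v) (O(v) = (5 + v)*(2*v) = 2*v*(5 + v))
h = -13 (h = -9 - 4 = -13)
o = 1180/19 (o = (2*(-2)*(5 - 2) + 74) + 10/95 = (2*(-2)*3 + 74) + 10*(1/95) = (-12 + 74) + 2/19 = 62 + 2/19 = 1180/19 ≈ 62.105)
sqrt(o + h) = sqrt(1180/19 - 13) = sqrt(933/19) = sqrt(17727)/19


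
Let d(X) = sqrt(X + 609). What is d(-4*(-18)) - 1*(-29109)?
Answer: 29109 + sqrt(681) ≈ 29135.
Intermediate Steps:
d(X) = sqrt(609 + X)
d(-4*(-18)) - 1*(-29109) = sqrt(609 - 4*(-18)) - 1*(-29109) = sqrt(609 + 72) + 29109 = sqrt(681) + 29109 = 29109 + sqrt(681)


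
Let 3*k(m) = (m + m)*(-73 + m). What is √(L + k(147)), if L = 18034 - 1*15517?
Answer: √9769 ≈ 98.838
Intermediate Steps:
k(m) = 2*m*(-73 + m)/3 (k(m) = ((m + m)*(-73 + m))/3 = ((2*m)*(-73 + m))/3 = (2*m*(-73 + m))/3 = 2*m*(-73 + m)/3)
L = 2517 (L = 18034 - 15517 = 2517)
√(L + k(147)) = √(2517 + (⅔)*147*(-73 + 147)) = √(2517 + (⅔)*147*74) = √(2517 + 7252) = √9769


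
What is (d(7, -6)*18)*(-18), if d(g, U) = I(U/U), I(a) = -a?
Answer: 324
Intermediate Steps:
d(g, U) = -1 (d(g, U) = -U/U = -1*1 = -1)
(d(7, -6)*18)*(-18) = -1*18*(-18) = -18*(-18) = 324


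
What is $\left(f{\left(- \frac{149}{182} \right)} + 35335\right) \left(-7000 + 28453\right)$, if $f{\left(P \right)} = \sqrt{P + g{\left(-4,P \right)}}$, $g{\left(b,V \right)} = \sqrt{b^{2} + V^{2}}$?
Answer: $758041755 + \frac{21453 \sqrt{-27118 + 182 \sqrt{552185}}}{182} \approx 7.5808 \cdot 10^{8}$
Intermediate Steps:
$g{\left(b,V \right)} = \sqrt{V^{2} + b^{2}}$
$f{\left(P \right)} = \sqrt{P + \sqrt{16 + P^{2}}}$ ($f{\left(P \right)} = \sqrt{P + \sqrt{P^{2} + \left(-4\right)^{2}}} = \sqrt{P + \sqrt{P^{2} + 16}} = \sqrt{P + \sqrt{16 + P^{2}}}$)
$\left(f{\left(- \frac{149}{182} \right)} + 35335\right) \left(-7000 + 28453\right) = \left(\sqrt{- \frac{149}{182} + \sqrt{16 + \left(- \frac{149}{182}\right)^{2}}} + 35335\right) \left(-7000 + 28453\right) = \left(\sqrt{\left(-149\right) \frac{1}{182} + \sqrt{16 + \left(\left(-149\right) \frac{1}{182}\right)^{2}}} + 35335\right) 21453 = \left(\sqrt{- \frac{149}{182} + \sqrt{16 + \left(- \frac{149}{182}\right)^{2}}} + 35335\right) 21453 = \left(\sqrt{- \frac{149}{182} + \sqrt{16 + \frac{22201}{33124}}} + 35335\right) 21453 = \left(\sqrt{- \frac{149}{182} + \sqrt{\frac{552185}{33124}}} + 35335\right) 21453 = \left(\sqrt{- \frac{149}{182} + \frac{\sqrt{552185}}{182}} + 35335\right) 21453 = \left(35335 + \sqrt{- \frac{149}{182} + \frac{\sqrt{552185}}{182}}\right) 21453 = 758041755 + 21453 \sqrt{- \frac{149}{182} + \frac{\sqrt{552185}}{182}}$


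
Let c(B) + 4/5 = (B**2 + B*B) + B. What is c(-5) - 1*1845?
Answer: -9004/5 ≈ -1800.8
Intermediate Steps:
c(B) = -4/5 + B + 2*B**2 (c(B) = -4/5 + ((B**2 + B*B) + B) = -4/5 + ((B**2 + B**2) + B) = -4/5 + (2*B**2 + B) = -4/5 + (B + 2*B**2) = -4/5 + B + 2*B**2)
c(-5) - 1*1845 = (-4/5 - 5 + 2*(-5)**2) - 1*1845 = (-4/5 - 5 + 2*25) - 1845 = (-4/5 - 5 + 50) - 1845 = 221/5 - 1845 = -9004/5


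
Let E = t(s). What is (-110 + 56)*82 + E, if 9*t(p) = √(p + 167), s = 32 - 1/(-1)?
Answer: -4428 + 10*√2/9 ≈ -4426.4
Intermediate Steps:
s = 33 (s = 32 - 1*(-1) = 32 + 1 = 33)
t(p) = √(167 + p)/9 (t(p) = √(p + 167)/9 = √(167 + p)/9)
E = 10*√2/9 (E = √(167 + 33)/9 = √200/9 = (10*√2)/9 = 10*√2/9 ≈ 1.5713)
(-110 + 56)*82 + E = (-110 + 56)*82 + 10*√2/9 = -54*82 + 10*√2/9 = -4428 + 10*√2/9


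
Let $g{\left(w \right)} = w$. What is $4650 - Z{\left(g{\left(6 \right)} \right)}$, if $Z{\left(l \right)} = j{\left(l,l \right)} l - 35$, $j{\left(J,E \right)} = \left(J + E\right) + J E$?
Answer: $4397$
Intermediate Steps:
$j{\left(J,E \right)} = E + J + E J$ ($j{\left(J,E \right)} = \left(E + J\right) + E J = E + J + E J$)
$Z{\left(l \right)} = -35 + l \left(l^{2} + 2 l\right)$ ($Z{\left(l \right)} = \left(l + l + l l\right) l - 35 = \left(l + l + l^{2}\right) l - 35 = \left(l^{2} + 2 l\right) l - 35 = l \left(l^{2} + 2 l\right) - 35 = -35 + l \left(l^{2} + 2 l\right)$)
$4650 - Z{\left(g{\left(6 \right)} \right)} = 4650 - \left(-35 + 6^{2} \left(2 + 6\right)\right) = 4650 - \left(-35 + 36 \cdot 8\right) = 4650 - \left(-35 + 288\right) = 4650 - 253 = 4397$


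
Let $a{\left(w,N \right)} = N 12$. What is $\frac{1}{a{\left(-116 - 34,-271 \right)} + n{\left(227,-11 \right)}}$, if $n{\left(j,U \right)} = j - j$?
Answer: $- \frac{1}{3252} \approx -0.0003075$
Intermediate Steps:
$a{\left(w,N \right)} = 12 N$
$n{\left(j,U \right)} = 0$
$\frac{1}{a{\left(-116 - 34,-271 \right)} + n{\left(227,-11 \right)}} = \frac{1}{12 \left(-271\right) + 0} = \frac{1}{-3252 + 0} = \frac{1}{-3252} = - \frac{1}{3252}$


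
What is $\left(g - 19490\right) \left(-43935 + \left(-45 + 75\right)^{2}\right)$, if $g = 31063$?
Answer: $-498044055$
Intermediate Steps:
$\left(g - 19490\right) \left(-43935 + \left(-45 + 75\right)^{2}\right) = \left(31063 - 19490\right) \left(-43935 + \left(-45 + 75\right)^{2}\right) = 11573 \left(-43935 + 30^{2}\right) = 11573 \left(-43935 + 900\right) = 11573 \left(-43035\right) = -498044055$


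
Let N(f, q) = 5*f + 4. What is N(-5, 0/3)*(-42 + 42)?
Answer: 0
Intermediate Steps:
N(f, q) = 4 + 5*f
N(-5, 0/3)*(-42 + 42) = (4 + 5*(-5))*(-42 + 42) = (4 - 25)*0 = -21*0 = 0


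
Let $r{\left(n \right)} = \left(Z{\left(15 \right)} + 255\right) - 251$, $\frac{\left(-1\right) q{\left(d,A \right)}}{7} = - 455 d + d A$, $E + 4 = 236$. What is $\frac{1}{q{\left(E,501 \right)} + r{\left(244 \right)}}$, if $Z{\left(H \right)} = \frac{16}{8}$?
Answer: $- \frac{1}{74698} \approx -1.3387 \cdot 10^{-5}$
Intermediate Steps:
$E = 232$ ($E = -4 + 236 = 232$)
$Z{\left(H \right)} = 2$ ($Z{\left(H \right)} = 16 \cdot \frac{1}{8} = 2$)
$q{\left(d,A \right)} = 3185 d - 7 A d$ ($q{\left(d,A \right)} = - 7 \left(- 455 d + d A\right) = - 7 \left(- 455 d + A d\right) = 3185 d - 7 A d$)
$r{\left(n \right)} = 6$ ($r{\left(n \right)} = \left(2 + 255\right) - 251 = 257 - 251 = 6$)
$\frac{1}{q{\left(E,501 \right)} + r{\left(244 \right)}} = \frac{1}{7 \cdot 232 \left(455 - 501\right) + 6} = \frac{1}{7 \cdot 232 \left(-46\right) + 6} = \frac{1}{-74704 + 6} = \frac{1}{-74698} = - \frac{1}{74698}$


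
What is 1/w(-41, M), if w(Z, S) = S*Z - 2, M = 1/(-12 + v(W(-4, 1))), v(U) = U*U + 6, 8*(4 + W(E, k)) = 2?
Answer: -129/914 ≈ -0.14114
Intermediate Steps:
W(E, k) = -15/4 (W(E, k) = -4 + (1/8)*2 = -4 + 1/4 = -15/4)
v(U) = 6 + U**2 (v(U) = U**2 + 6 = 6 + U**2)
M = 16/129 (M = 1/(-12 + (6 + (-15/4)**2)) = 1/(-12 + (6 + 225/16)) = 1/(-12 + 321/16) = 1/(129/16) = 16/129 ≈ 0.12403)
w(Z, S) = -2 + S*Z
1/w(-41, M) = 1/(-2 + (16/129)*(-41)) = 1/(-2 - 656/129) = 1/(-914/129) = -129/914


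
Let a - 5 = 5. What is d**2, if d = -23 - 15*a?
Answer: 29929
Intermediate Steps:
a = 10 (a = 5 + 5 = 10)
d = -173 (d = -23 - 15*10 = -23 - 1*150 = -23 - 150 = -173)
d**2 = (-173)**2 = 29929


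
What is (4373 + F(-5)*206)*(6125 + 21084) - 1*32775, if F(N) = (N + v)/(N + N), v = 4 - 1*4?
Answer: 121754709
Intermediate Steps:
v = 0 (v = 4 - 4 = 0)
F(N) = ½ (F(N) = (N + 0)/(N + N) = N/((2*N)) = N*(1/(2*N)) = ½)
(4373 + F(-5)*206)*(6125 + 21084) - 1*32775 = (4373 + (½)*206)*(6125 + 21084) - 1*32775 = (4373 + 103)*27209 - 32775 = 4476*27209 - 32775 = 121787484 - 32775 = 121754709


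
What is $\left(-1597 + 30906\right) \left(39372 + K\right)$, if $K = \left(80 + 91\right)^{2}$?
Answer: $2010978417$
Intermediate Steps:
$K = 29241$ ($K = 171^{2} = 29241$)
$\left(-1597 + 30906\right) \left(39372 + K\right) = \left(-1597 + 30906\right) \left(39372 + 29241\right) = 29309 \cdot 68613 = 2010978417$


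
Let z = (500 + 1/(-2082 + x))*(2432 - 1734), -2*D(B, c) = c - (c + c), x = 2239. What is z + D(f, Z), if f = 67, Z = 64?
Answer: 54798722/157 ≈ 3.4904e+5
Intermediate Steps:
D(B, c) = c/2 (D(B, c) = -(c - (c + c))/2 = -(c - 2*c)/2 = -(-1)*c/2 = c/2)
z = 54793698/157 (z = (500 + 1/(-2082 + 2239))*(2432 - 1734) = (500 + 1/157)*698 = (78501/157)*698 = 54793698/157 ≈ 3.4900e+5)
z + D(f, Z) = 54793698/157 + (½)*64 = 54793698/157 + 32 = 54798722/157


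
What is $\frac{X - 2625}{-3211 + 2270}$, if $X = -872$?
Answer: $\frac{3497}{941} \approx 3.7163$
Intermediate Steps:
$\frac{X - 2625}{-3211 + 2270} = \frac{-872 - 2625}{-3211 + 2270} = - \frac{3497}{-941} = \left(-3497\right) \left(- \frac{1}{941}\right) = \frac{3497}{941}$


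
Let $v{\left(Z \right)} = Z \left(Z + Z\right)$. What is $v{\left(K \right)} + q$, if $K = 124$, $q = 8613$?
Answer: $39365$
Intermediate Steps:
$v{\left(Z \right)} = 2 Z^{2}$ ($v{\left(Z \right)} = Z 2 Z = 2 Z^{2}$)
$v{\left(K \right)} + q = 2 \cdot 124^{2} + 8613 = 2 \cdot 15376 + 8613 = 30752 + 8613 = 39365$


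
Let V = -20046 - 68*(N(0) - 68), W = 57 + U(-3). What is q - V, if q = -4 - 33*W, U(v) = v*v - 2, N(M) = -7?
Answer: 12830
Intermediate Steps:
U(v) = -2 + v² (U(v) = v² - 2 = -2 + v²)
W = 64 (W = 57 + (-2 + (-3)²) = 57 + (-2 + 9) = 57 + 7 = 64)
V = -14946 (V = -20046 - 68*(-7 - 68) = -20046 - 68*(-75) = -20046 + 5100 = -14946)
q = -2116 (q = -4 - 33*64 = -4 - 2112 = -2116)
q - V = -2116 - 1*(-14946) = -2116 + 14946 = 12830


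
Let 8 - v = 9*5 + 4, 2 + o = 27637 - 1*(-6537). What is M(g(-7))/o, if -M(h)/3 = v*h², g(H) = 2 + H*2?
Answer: 4428/8543 ≈ 0.51832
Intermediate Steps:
o = 34172 (o = -2 + (27637 - 1*(-6537)) = -2 + (27637 + 6537) = -2 + 34174 = 34172)
v = -41 (v = 8 - (9*5 + 4) = 8 - (45 + 4) = 8 - 1*49 = 8 - 49 = -41)
g(H) = 2 + 2*H
M(h) = 123*h² (M(h) = -(-123)*h² = 123*h²)
M(g(-7))/o = (123*(2 + 2*(-7))²)/34172 = (123*(2 - 14)²)*(1/34172) = (123*(-12)²)*(1/34172) = (123*144)*(1/34172) = 17712*(1/34172) = 4428/8543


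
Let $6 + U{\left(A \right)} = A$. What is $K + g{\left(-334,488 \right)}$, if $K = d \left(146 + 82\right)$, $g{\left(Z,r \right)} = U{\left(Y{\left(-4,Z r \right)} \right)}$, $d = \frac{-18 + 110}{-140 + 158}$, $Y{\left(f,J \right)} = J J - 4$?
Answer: $\frac{79699179658}{3} \approx 2.6566 \cdot 10^{10}$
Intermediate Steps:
$Y{\left(f,J \right)} = -4 + J^{2}$ ($Y{\left(f,J \right)} = J^{2} - 4 = -4 + J^{2}$)
$U{\left(A \right)} = -6 + A$
$d = \frac{46}{9}$ ($d = \frac{92}{18} = 92 \cdot \frac{1}{18} = \frac{46}{9} \approx 5.1111$)
$g{\left(Z,r \right)} = -10 + Z^{2} r^{2}$ ($g{\left(Z,r \right)} = -6 + \left(-4 + \left(Z r\right)^{2}\right) = -6 + \left(-4 + Z^{2} r^{2}\right) = -10 + Z^{2} r^{2}$)
$K = \frac{3496}{3}$ ($K = \frac{46 \left(146 + 82\right)}{9} = \frac{46}{9} \cdot 228 = \frac{3496}{3} \approx 1165.3$)
$K + g{\left(-334,488 \right)} = \frac{3496}{3} - \left(10 - \left(-334\right)^{2} \cdot 488^{2}\right) = \frac{3496}{3} + \left(-10 + 111556 \cdot 238144\right) = \frac{3496}{3} + \left(-10 + 26566392064\right) = \frac{3496}{3} + 26566392054 = \frac{79699179658}{3}$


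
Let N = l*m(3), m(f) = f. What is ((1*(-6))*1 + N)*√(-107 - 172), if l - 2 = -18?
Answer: -162*I*√31 ≈ -901.98*I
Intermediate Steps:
l = -16 (l = 2 - 18 = -16)
N = -48 (N = -16*3 = -48)
((1*(-6))*1 + N)*√(-107 - 172) = ((1*(-6))*1 - 48)*√(-107 - 172) = (-6*1 - 48)*√(-279) = (-6 - 48)*(3*I*√31) = -162*I*√31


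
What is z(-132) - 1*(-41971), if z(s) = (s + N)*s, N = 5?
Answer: 58735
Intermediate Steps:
z(s) = s*(5 + s) (z(s) = (s + 5)*s = (5 + s)*s = s*(5 + s))
z(-132) - 1*(-41971) = -132*(5 - 132) - 1*(-41971) = -132*(-127) + 41971 = 16764 + 41971 = 58735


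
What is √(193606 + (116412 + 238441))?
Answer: √548459 ≈ 740.58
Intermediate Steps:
√(193606 + (116412 + 238441)) = √(193606 + 354853) = √548459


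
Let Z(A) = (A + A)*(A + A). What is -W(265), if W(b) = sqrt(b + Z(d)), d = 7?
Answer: -sqrt(461) ≈ -21.471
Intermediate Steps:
Z(A) = 4*A**2 (Z(A) = (2*A)*(2*A) = 4*A**2)
W(b) = sqrt(196 + b) (W(b) = sqrt(b + 4*7**2) = sqrt(b + 4*49) = sqrt(b + 196) = sqrt(196 + b))
-W(265) = -sqrt(196 + 265) = -sqrt(461)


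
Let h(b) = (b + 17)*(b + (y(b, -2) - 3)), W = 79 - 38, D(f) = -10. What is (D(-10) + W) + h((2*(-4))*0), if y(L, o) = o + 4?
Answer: 14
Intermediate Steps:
y(L, o) = 4 + o
W = 41
h(b) = (-1 + b)*(17 + b) (h(b) = (b + 17)*(b + ((4 - 2) - 3)) = (17 + b)*(b + (2 - 3)) = (17 + b)*(b - 1) = (17 + b)*(-1 + b) = (-1 + b)*(17 + b))
(D(-10) + W) + h((2*(-4))*0) = (-10 + 41) + (-17 + ((2*(-4))*0)**2 + 16*((2*(-4))*0)) = 31 + (-17 + (-8*0)**2 + 16*(-8*0)) = 31 + (-17 + 0**2 + 16*0) = 31 + (-17 + 0 + 0) = 31 - 17 = 14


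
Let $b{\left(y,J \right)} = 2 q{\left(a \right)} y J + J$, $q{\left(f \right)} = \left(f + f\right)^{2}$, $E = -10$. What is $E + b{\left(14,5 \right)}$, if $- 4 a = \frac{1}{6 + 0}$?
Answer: $- \frac{145}{36} \approx -4.0278$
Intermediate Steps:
$a = - \frac{1}{24}$ ($a = - \frac{1}{4 \left(6 + 0\right)} = - \frac{1}{4 \cdot 6} = \left(- \frac{1}{4}\right) \frac{1}{6} = - \frac{1}{24} \approx -0.041667$)
$q{\left(f \right)} = 4 f^{2}$ ($q{\left(f \right)} = \left(2 f\right)^{2} = 4 f^{2}$)
$b{\left(y,J \right)} = J + \frac{J y}{72}$ ($b{\left(y,J \right)} = 2 \cdot 4 \left(- \frac{1}{24}\right)^{2} y J + J = 2 \cdot 4 \cdot \frac{1}{576} y J + J = 2 \cdot \frac{1}{144} y J + J = \frac{y}{72} J + J = \frac{J y}{72} + J = J + \frac{J y}{72}$)
$E + b{\left(14,5 \right)} = -10 + \frac{1}{72} \cdot 5 \left(72 + 14\right) = -10 + \frac{1}{72} \cdot 5 \cdot 86 = -10 + \frac{215}{36} = - \frac{145}{36}$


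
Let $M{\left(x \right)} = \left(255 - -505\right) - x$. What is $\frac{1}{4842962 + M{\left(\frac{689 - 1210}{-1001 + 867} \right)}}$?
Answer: $\frac{134}{649058227} \approx 2.0645 \cdot 10^{-7}$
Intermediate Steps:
$M{\left(x \right)} = 760 - x$ ($M{\left(x \right)} = \left(255 + 505\right) - x = 760 - x$)
$\frac{1}{4842962 + M{\left(\frac{689 - 1210}{-1001 + 867} \right)}} = \frac{1}{4842962 + \left(760 - \frac{689 - 1210}{-1001 + 867}\right)} = \frac{1}{4842962 + \left(760 - - \frac{521}{-134}\right)} = \frac{1}{4842962 + \left(760 - \left(-521\right) \left(- \frac{1}{134}\right)\right)} = \frac{1}{4842962 + \left(760 - \frac{521}{134}\right)} = \frac{1}{4842962 + \frac{101319}{134}} = \frac{1}{\frac{649058227}{134}} = \frac{134}{649058227}$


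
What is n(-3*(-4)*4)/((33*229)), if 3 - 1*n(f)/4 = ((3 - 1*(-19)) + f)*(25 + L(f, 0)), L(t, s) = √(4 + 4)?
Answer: -6988/7557 - 560*√2/7557 ≈ -1.0295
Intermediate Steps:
L(t, s) = 2*√2 (L(t, s) = √8 = 2*√2)
n(f) = 12 - 4*(22 + f)*(25 + 2*√2) (n(f) = 12 - 4*((3 - 1*(-19)) + f)*(25 + 2*√2) = 12 - 4*((3 + 19) + f)*(25 + 2*√2) = 12 - 4*(22 + f)*(25 + 2*√2))
n(-3*(-4)*4)/((33*229)) = (-2188 - 176*√2 - 100*(-3*(-4))*4 - 8*-3*(-4)*4*√2)/((33*229)) = (-2188 - 176*√2 - 1200*4 - 8*12*4*√2)/7557 = (-2188 - 176*√2 - 100*48 - 8*48*√2)*(1/7557) = (-2188 - 176*√2 - 4800 - 384*√2)*(1/7557) = (-6988 - 560*√2)*(1/7557) = -6988/7557 - 560*√2/7557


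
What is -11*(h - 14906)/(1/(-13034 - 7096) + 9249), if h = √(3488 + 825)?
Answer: 3300635580/186182369 - 221430*√4313/186182369 ≈ 17.650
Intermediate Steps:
h = √4313 ≈ 65.673
-11*(h - 14906)/(1/(-13034 - 7096) + 9249) = -11*(√4313 - 14906)/(1/(-13034 - 7096) + 9249) = -11*(-14906 + √4313)/(1/(-20130) + 9249) = -11*(-14906 + √4313)/(-1/20130 + 9249) = -11*(-14906 + √4313)/186182369/20130 = -11*(-14906 + √4313)*20130/186182369 = -11*(-300057780/186182369 + 20130*√4313/186182369) = 3300635580/186182369 - 221430*√4313/186182369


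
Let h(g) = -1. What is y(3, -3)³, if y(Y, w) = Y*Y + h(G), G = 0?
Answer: 512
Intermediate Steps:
y(Y, w) = -1 + Y² (y(Y, w) = Y*Y - 1 = Y² - 1 = -1 + Y²)
y(3, -3)³ = (-1 + 3²)³ = (-1 + 9)³ = 8³ = 512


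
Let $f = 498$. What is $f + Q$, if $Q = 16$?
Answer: $514$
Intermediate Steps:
$f + Q = 498 + 16 = 514$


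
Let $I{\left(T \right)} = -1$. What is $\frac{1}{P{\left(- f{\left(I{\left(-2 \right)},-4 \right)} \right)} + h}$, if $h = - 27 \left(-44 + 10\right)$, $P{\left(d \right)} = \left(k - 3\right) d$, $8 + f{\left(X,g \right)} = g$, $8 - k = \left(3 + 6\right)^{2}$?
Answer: $\frac{1}{6} \approx 0.16667$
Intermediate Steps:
$k = -73$ ($k = 8 - \left(3 + 6\right)^{2} = 8 - 9^{2} = 8 - 81 = -73$)
$f{\left(X,g \right)} = -8 + g$
$P{\left(d \right)} = - 76 d$ ($P{\left(d \right)} = \left(-73 - 3\right) d = - 76 d$)
$h = 918$ ($h = \left(-27\right) \left(-34\right) = 918$)
$\frac{1}{P{\left(- f{\left(I{\left(-2 \right)},-4 \right)} \right)} + h} = \frac{1}{- 76 \left(- (-8 - 4)\right) + 918} = \frac{1}{- 76 \left(\left(-1\right) \left(-12\right)\right) + 918} = \frac{1}{\left(-76\right) 12 + 918} = \frac{1}{-912 + 918} = \frac{1}{6}$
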